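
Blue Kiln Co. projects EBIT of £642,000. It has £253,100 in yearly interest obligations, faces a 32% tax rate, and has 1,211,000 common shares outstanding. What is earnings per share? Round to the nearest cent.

Pre-tax income = £642,000 − £253,100.00 = £388,900.00.
After tax at 32%: net income = £388,900.00 × 0.68 = £264,452.00.
Per share: £264,452.00 / 1,211,000 shares = £0.22.

£0.22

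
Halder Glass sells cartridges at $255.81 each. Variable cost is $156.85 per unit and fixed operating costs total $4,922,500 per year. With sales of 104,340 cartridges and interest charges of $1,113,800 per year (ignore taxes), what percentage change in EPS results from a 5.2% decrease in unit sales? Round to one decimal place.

-12.5%

Contribution at this volume is 104,340 × $98.96 = $10,325,486.40.
EBIT = $10,325,486.40 − $4,922,500 = $5,402,986.40.
Interest = $1,113,800.00, so EBIT − I = $4,289,186.40.
DCL = total CM / (EBIT − I) = $10,325,486.40 / $4,289,186.40 = 2.4073.
%ΔEPS = DCL × %ΔSales = 2.4073 × -5.2% = -12.5%.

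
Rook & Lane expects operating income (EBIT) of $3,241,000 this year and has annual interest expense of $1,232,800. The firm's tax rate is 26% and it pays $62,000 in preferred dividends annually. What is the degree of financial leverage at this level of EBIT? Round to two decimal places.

Interest = $1,232,800.00.
Pre-tax preferred-dividend burden = $62,000 ÷ (1 − 0.26) = $83,783.78.
DFL = EBIT ÷ [EBIT − I − D_p/(1−t)] = $3,241,000 ÷ [$3,241,000 − $1,232,800.00 − $83,783.78] = $3,241,000 ÷ $1,924,416.22 = 1.6841.

1.68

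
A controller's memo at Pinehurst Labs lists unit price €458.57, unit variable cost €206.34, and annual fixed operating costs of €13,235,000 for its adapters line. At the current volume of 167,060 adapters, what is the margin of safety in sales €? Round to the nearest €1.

€52,546,642

Contribution margin per unit = €458.57 − €206.34 = €252.23. Break-even units = €13,235,000 ÷ €252.23 = 52,471.95; break-even revenue = 52,471.95 × €458.57 = €24,062,062.21.
Current sales = 167,060 × €458.57 = €76,608,704.20.
Margin of safety = €76,608,704.20 − €24,062,062.21 = €52,546,642.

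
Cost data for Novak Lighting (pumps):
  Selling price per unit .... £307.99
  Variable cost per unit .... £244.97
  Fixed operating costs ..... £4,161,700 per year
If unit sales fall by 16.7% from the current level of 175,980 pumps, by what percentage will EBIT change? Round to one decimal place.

-26.7%

Contribution at this volume is 175,980 × £63.02 = £11,090,259.60.
EBIT = £11,090,259.60 − £4,161,700 = £6,928,559.60.
DOL = contribution ÷ EBIT = £11,090,259.60 ÷ £6,928,559.60 = 1.6007.
Operating income changes by 1.6007 × -16.7% = -26.7%.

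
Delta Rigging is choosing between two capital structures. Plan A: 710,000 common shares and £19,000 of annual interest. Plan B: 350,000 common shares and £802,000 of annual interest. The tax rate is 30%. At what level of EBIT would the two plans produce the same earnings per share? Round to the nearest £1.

Set EPS_A = EPS_B: (EBIT − £19,000)(1 − 0.30) ÷ 710,000 = (EBIT − £802,000)(1 − 0.30) ÷ 350,000.
The (1 − t) factor cancels: (EBIT − 19,000) × 350,000 = (EBIT − 802,000) × 710,000.
EBIT × (710,000 − 350,000) = 802,000 × 710,000 − 19,000 × 350,000 = 562,770,000,000, so EBIT = 562,770,000,000 ÷ 360,000 = 1,563,250.00.

£1,563,250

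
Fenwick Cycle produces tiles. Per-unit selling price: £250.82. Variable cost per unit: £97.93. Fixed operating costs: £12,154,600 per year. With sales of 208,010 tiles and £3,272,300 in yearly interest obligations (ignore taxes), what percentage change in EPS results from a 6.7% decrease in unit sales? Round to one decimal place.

Contribution at this volume is 208,010 × £152.89 = £31,802,648.90.
Subtracting fixed costs: EBIT = £31,802,648.90 − £12,154,600 = £19,648,048.90.
Interest = £3,272,300.00, so EBIT − I = £16,375,748.90.
DCL = total CM / (EBIT − I) = £31,802,648.90 / £16,375,748.90 = 1.9421.
EPS therefore changes by 1.9421 × (-6.7%) = -13.0%.

-13.0%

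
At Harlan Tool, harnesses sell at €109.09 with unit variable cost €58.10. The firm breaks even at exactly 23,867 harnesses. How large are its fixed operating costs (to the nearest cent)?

€1,216,978.33

Each unit contributes €109.09 − €58.10 = €50.99.
Since BE = FC / CM, FC = 23,867 × €50.99 = €1,216,978.33.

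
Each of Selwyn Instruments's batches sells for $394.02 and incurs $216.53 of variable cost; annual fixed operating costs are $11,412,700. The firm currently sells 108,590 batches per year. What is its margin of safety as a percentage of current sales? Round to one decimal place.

Contribution margin per unit = $394.02 − $216.53 = $177.49. Break-even units = $11,412,700 ÷ $177.49 = 64,300.52; break-even revenue = 64,300.52 × $394.02 = $25,335,692.46.
Actual sales revenue = 108,590 × $394.02 = $42,786,631.80.
Margin of safety = ($42,786,631.80 − $25,335,692.46) ÷ $42,786,631.80 = 40.8%.

40.8%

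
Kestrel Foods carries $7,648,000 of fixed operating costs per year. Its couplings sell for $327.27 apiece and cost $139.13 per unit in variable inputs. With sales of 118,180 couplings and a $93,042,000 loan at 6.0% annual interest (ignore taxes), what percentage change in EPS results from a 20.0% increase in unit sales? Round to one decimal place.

Total contribution margin = 118,180 × $188.14 = $22,234,385.20.
EBIT = $22,234,385.20 − $7,648,000 = $14,586,385.20.
Interest = $5,582,520.00, so EBIT − I = $9,003,865.20.
Degree of combined leverage = contribution ÷ (EBIT − I) = $22,234,385.20 ÷ $9,003,865.20 = 2.4694.
EPS therefore changes by 2.4694 × (+20.0%) = +49.4%.

+49.4%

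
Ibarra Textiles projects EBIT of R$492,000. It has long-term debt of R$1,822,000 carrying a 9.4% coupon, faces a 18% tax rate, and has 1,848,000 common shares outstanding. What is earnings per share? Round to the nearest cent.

R$0.14

Pre-tax income = R$492,000 − R$171,268.00 = R$320,732.00.
Net income = R$320,732.00 × (1 − 0.18) = R$263,000.24.
EPS = R$263,000.24 ÷ 1,848,000 = R$0.14.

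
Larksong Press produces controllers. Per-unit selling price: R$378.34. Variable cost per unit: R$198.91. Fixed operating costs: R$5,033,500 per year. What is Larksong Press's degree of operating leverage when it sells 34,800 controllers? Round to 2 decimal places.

At 34,800 units, contribution = 34,800 × R$179.43 = R$6,244,164.00.
Operating income = contribution − fixed costs = R$6,244,164.00 − R$5,033,500 = R$1,210,664.00.
DOL = contribution ÷ EBIT = R$6,244,164.00 ÷ R$1,210,664.00 = 5.1576.

5.16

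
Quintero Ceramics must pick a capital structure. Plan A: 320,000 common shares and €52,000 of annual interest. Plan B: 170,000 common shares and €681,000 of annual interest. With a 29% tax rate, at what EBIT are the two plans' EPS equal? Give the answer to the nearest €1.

At indifference, (EBIT − 52,000)(1 − t)/320,000 = (EBIT − 681,000)(1 − t)/170,000.
Cancelling (1 − t) and cross-multiplying: 170,000·(EBIT − 52,000) = 320,000·(EBIT − 681,000).
EBIT × (320,000 − 170,000) = 681,000 × 320,000 − 52,000 × 170,000 = 209,080,000,000, so EBIT = 209,080,000,000 ÷ 150,000 = 1,393,866.67.

€1,393,867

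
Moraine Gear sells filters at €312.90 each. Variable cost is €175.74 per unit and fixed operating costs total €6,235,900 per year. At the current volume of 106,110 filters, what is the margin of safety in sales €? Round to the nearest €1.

€18,976,002

Contribution margin per unit = €312.90 − €175.74 = €137.16. Break-even units = €6,235,900 ÷ €137.16 = 45,464.42; break-even revenue = 45,464.42 × €312.90 = €14,225,817.37.
Actual sales revenue = 106,110 × €312.90 = €33,201,819.00.
Margin of safety = €33,201,819.00 − €14,225,817.37 = €18,976,002.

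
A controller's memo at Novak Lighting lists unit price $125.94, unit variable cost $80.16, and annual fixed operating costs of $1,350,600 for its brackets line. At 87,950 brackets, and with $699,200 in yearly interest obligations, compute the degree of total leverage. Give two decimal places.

Contribution at this volume is 87,950 × $45.78 = $4,026,351.00.
Operating income = contribution − fixed costs = $4,026,351.00 − $1,350,600 = $2,675,751.00. Interest = $699,200.00, so EBIT − I = $1,976,551.00.
Degree of total leverage = total CM / (EBIT − interest) = $4,026,351.00 / $1,976,551.00 = 2.0371.

2.04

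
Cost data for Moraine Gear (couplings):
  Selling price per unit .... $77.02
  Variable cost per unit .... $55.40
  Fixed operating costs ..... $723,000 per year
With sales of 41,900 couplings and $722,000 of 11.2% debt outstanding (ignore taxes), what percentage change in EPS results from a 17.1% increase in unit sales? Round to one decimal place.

+151.8%

Total contribution margin = 41,900 × $21.62 = $905,878.00.
EBIT = $905,878.00 − $723,000 = $182,878.00.
After interest of $80,864.00, pre-tax earnings = $102,014.00.
Degree of combined leverage = contribution ÷ (EBIT − I) = $905,878.00 ÷ $102,014.00 = 8.8799.
EPS therefore changes by 8.8799 × (+17.1%) = +151.8%.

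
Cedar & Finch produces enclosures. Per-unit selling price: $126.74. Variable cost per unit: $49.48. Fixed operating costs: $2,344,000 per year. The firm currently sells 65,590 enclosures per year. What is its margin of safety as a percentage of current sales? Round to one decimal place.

Each unit contributes $126.74 − $49.48 = $77.26. Break-even units = $2,344,000 ÷ $77.26 = 30,339.11; break-even revenue = 30,339.11 × $126.74 = $3,845,179.39.
Current sales = 65,590 × $126.74 = $8,312,876.60.
Margin of safety = ($8,312,876.60 − $3,845,179.39) ÷ $8,312,876.60 = 53.7%.

53.7%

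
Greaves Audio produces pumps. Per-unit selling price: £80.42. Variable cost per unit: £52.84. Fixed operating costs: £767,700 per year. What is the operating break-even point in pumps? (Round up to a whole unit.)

Unit CM = price − variable cost = £80.42 − £52.84 = £27.58.
Break-even volume = fixed costs ÷ CM per unit = £767,700 ÷ £27.58 = 27,835.39, so 27,836 pumps.

27,836 pumps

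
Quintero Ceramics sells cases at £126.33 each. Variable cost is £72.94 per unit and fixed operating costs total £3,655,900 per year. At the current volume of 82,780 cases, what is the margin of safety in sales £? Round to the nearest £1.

Each unit contributes £126.33 − £72.94 = £53.39. Break-even units = £3,655,900 ÷ £53.39 = 68,475.37; break-even revenue = 68,475.37 × £126.33 = £8,650,493.48.
Actual sales revenue = 82,780 × £126.33 = £10,457,597.40.
Margin of safety = £10,457,597.40 − £8,650,493.48 = £1,807,104.

£1,807,104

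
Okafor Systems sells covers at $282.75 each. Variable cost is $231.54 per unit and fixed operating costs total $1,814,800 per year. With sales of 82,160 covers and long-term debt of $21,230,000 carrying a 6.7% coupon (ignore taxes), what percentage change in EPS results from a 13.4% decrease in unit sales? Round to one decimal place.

Total contribution margin = 82,160 × $51.21 = $4,207,413.60.
Operating income = contribution − fixed costs = $4,207,413.60 − $1,814,800 = $2,392,613.60.
After interest of $1,422,410.00, pre-tax earnings = $970,203.60.
DCL = total CM / (EBIT − I) = $4,207,413.60 / $970,203.60 = 4.3366.
%ΔEPS = DCL × %ΔSales = 4.3366 × -13.4% = -58.1%.

-58.1%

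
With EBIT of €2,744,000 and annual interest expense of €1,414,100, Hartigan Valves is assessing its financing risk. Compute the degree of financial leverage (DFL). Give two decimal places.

Annual interest charges come to €1,414,100.00.
Degree of financial leverage = EBIT / (EBIT − interest) = €2,744,000 / €1,329,900.00 = 2.0633.

2.06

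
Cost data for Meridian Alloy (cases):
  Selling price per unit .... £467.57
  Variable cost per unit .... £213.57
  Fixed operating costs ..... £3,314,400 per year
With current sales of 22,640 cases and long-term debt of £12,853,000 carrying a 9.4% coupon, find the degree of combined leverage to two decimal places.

At 22,640 units, contribution = 22,640 × £254.00 = £5,750,560.00.
Subtracting fixed costs: EBIT = £5,750,560.00 − £3,314,400 = £2,436,160.00. Interest = £1,208,182.00.
DOL = £5,750,560.00 ÷ £2,436,160.00 = 2.3605; DFL = £2,436,160.00 ÷ £1,227,978.00 = 1.9839.
DCL = DOL × DFL = 2.3605 × 1.9839 = 4.6830.

4.68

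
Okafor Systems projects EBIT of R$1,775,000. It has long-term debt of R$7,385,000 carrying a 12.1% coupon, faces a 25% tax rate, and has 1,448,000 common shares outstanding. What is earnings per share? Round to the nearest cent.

R$0.46

Interest = R$893,585.00, so EBT = R$1,775,000 − R$893,585.00 = R$881,415.00.
Net income = R$881,415.00 × (1 − 0.25) = R$661,061.25.
Per share: R$661,061.25 / 1,448,000 shares = R$0.46.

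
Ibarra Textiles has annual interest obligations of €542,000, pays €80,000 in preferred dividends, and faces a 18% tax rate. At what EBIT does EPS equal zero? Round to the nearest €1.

€639,561

Grossing the preferred dividend up to pre-tax terms: €80,000 / (1 − 0.18) = €97,560.98.
Financial break-even EBIT = interest + D_p ÷ (1 − t) = €542,000 + €97,560.98 = €639,560.98.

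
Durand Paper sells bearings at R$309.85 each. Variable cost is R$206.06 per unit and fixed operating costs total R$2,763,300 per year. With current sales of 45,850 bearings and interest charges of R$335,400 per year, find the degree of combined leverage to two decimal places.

2.87

Total contribution margin = 45,850 × R$103.79 = R$4,758,771.50.
EBIT = R$4,758,771.50 − R$2,763,300 = R$1,995,471.50. Interest = R$335,400.00.
DOL = R$4,758,771.50 ÷ R$1,995,471.50 = 2.3848; DFL = R$1,995,471.50 ÷ R$1,660,071.50 = 1.2020.
Combined leverage = 2.3848 × 1.2020 = 2.8665.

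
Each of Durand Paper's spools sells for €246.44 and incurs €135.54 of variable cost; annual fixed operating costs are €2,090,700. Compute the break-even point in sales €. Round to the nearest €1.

€4,645,916

Contribution margin per unit = €246.44 − €135.54 = €110.90, a CM ratio of €110.90 ÷ €246.44 = 0.4500.
Break-even revenue = fixed costs × price ÷ CM = €2,090,700 × €246.44 ÷ €110.90 = €4,645,916.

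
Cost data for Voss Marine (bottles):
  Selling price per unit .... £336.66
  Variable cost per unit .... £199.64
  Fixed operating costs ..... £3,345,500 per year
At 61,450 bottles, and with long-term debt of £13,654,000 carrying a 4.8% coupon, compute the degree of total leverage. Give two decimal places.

1.91

At 61,450 units, contribution = 61,450 × £137.02 = £8,419,879.00.
Operating income = contribution − fixed costs = £8,419,879.00 − £3,345,500 = £5,074,379.00. Interest = £655,392.00.
DOL = £8,419,879.00 ÷ £5,074,379.00 = 1.6593; DFL = £5,074,379.00 ÷ £4,418,987.00 = 1.1483.
DCL = DOL × DFL = 1.6593 × 1.1483 = 1.9054.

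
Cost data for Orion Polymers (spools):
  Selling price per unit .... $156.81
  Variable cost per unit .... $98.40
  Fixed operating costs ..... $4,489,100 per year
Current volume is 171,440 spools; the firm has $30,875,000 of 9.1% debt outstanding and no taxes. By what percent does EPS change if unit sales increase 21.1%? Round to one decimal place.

+77.8%

Contribution at this volume is 171,440 × $58.41 = $10,013,810.40.
Subtracting fixed costs: EBIT = $10,013,810.40 − $4,489,100 = $5,524,710.40.
After interest of $2,809,625.00, pre-tax earnings = $2,715,085.40.
DCL = total CM / (EBIT − I) = $10,013,810.40 / $2,715,085.40 = 3.6882.
%ΔEPS = DCL × %ΔSales = 3.6882 × +21.1% = +77.8%.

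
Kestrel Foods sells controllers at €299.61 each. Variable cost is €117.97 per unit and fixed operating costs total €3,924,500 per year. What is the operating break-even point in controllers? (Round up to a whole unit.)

Unit CM = price − variable cost = €299.61 − €117.97 = €181.64.
Break-even volume = fixed costs ÷ CM per unit = €3,924,500 ÷ €181.64 = 21,605.92, so 21,606 controllers.

21,606 controllers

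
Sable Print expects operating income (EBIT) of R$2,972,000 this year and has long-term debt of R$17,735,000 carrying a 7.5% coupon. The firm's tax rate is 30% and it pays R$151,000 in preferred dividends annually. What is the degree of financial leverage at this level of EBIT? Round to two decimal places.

Interest = R$1,330,125.00.
Pre-tax preferred-dividend burden = R$151,000 ÷ (1 − 0.30) = R$215,714.29.
DFL = EBIT ÷ [EBIT − I − D_p/(1−t)] = R$2,972,000 ÷ [R$2,972,000 − R$1,330,125.00 − R$215,714.29] = R$2,972,000 ÷ R$1,426,160.71 = 2.0839.

2.08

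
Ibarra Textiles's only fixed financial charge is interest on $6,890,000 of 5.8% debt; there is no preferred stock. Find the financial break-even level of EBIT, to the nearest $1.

Annual interest = 5.8% × $6,890,000 = $399,620.00.
Without preferred stock the financial break-even is simply EBIT = interest = $399,620.00.

$399,620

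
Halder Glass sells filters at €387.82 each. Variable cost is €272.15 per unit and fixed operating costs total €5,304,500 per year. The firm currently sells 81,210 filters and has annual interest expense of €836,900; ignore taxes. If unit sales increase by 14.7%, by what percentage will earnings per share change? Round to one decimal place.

+42.5%

Total contribution margin = 81,210 × €115.67 = €9,393,560.70.
Subtracting fixed costs: EBIT = €9,393,560.70 − €5,304,500 = €4,089,060.70.
Interest = €836,900.00, so EBIT − I = €3,252,160.70.
Degree of combined leverage = contribution ÷ (EBIT − I) = €9,393,560.70 ÷ €3,252,160.70 = 2.8884.
%ΔEPS = DCL × %ΔSales = 2.8884 × +14.7% = +42.5%.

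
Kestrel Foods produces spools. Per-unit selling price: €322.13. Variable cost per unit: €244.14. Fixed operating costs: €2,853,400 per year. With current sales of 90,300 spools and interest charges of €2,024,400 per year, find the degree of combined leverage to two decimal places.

At 90,300 units, contribution = 90,300 × €77.99 = €7,042,497.00.
Subtracting fixed costs: EBIT = €7,042,497.00 − €2,853,400 = €4,189,097.00. Interest = €2,024,400.00.
DOL = €7,042,497.00 ÷ €4,189,097.00 = 1.6811; DFL = €4,189,097.00 ÷ €2,164,697.00 = 1.9352.
DCL = DOL × DFL = 1.6811 × 1.9352 = 3.2533.

3.25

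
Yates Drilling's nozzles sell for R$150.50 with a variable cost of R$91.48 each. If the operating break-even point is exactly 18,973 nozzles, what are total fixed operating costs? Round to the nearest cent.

Contribution margin per unit = R$150.50 − R$91.48 = R$59.02.
Since BE = FC / CM, FC = 18,973 × R$59.02 = R$1,119,786.46.

R$1,119,786.46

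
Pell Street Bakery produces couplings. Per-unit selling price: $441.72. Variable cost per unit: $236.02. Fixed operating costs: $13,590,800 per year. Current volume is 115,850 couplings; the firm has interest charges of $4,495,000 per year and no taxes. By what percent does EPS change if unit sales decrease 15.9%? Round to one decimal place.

Total contribution margin = 115,850 × $205.70 = $23,830,345.00.
Subtracting fixed costs: EBIT = $23,830,345.00 − $13,590,800 = $10,239,545.00.
After interest of $4,495,000.00, pre-tax earnings = $5,744,545.00.
Degree of combined leverage = contribution ÷ (EBIT − I) = $23,830,345.00 ÷ $5,744,545.00 = 4.1483.
%ΔEPS = DCL × %ΔSales = 4.1483 × -15.9% = -66.0%.

-66.0%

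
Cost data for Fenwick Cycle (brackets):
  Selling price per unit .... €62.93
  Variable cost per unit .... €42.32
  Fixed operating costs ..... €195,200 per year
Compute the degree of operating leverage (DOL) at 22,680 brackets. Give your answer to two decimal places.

1.72

Total contribution margin = 22,680 × €20.61 = €467,434.80.
EBIT = €467,434.80 − €195,200 = €272,234.80.
So DOL = total CM / EBIT = €467,434.80 / €272,234.80 = 1.7170.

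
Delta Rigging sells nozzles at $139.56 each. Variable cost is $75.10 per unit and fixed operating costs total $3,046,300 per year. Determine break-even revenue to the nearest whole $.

$6,595,433

CM per unit = $139.56 − $75.10 = $64.46; CM ratio = $64.46 / $139.56 = 0.4619.
Break-even revenue = fixed costs × price ÷ CM = $3,046,300 × $139.56 ÷ $64.46 = $6,595,433.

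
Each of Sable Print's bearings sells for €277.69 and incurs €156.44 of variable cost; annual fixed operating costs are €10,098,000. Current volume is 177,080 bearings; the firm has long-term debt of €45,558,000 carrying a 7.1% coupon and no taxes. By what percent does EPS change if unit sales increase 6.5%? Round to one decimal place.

+17.1%

Total contribution margin = 177,080 × €121.25 = €21,470,950.00.
EBIT = €21,470,950.00 − €10,098,000 = €11,372,950.00.
After interest of €3,234,618.00, pre-tax earnings = €8,138,332.00.
DCL = total CM / (EBIT − I) = €21,470,950.00 / €8,138,332.00 = 2.6382.
%ΔEPS = DCL × %ΔSales = 2.6382 × +6.5% = +17.1%.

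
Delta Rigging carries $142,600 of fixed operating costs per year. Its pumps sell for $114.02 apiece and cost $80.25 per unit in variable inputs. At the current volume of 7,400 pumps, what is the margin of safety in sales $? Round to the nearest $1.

$362,278

Unit CM = price − variable cost = $114.02 − $80.25 = $33.77. Break-even units = $142,600 ÷ $33.77 = 4,222.68; break-even revenue = 4,222.68 × $114.02 = $481,470.30.
Actual sales revenue = 7,400 × $114.02 = $843,748.00.
Margin of safety = $843,748.00 − $481,470.30 = $362,278.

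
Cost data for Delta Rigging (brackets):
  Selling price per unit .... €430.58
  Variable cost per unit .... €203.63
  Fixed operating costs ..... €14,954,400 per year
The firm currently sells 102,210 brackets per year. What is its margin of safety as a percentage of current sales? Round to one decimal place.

35.5%

Unit CM = price − variable cost = €430.58 − €203.63 = €226.95. Break-even units = €14,954,400 ÷ €226.95 = 65,892.93; break-even revenue = 65,892.93 × €430.58 = €28,372,176.92.
Current sales = 102,210 × €430.58 = €44,009,581.80.
Margin of safety = (€44,009,581.80 − €28,372,176.92) ÷ €44,009,581.80 = 35.5%.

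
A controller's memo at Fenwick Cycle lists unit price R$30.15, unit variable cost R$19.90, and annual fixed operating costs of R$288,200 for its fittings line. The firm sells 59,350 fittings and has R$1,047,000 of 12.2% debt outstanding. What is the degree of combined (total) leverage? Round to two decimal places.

Contribution at this volume is 59,350 × R$10.25 = R$608,337.50.
EBIT = R$608,337.50 − R$288,200 = R$320,137.50. Interest = R$127,734.00, so EBIT − I = R$192,403.50.
DCL = contribution ÷ (EBIT − I) = R$608,337.50 ÷ R$192,403.50 = 3.1618.

3.16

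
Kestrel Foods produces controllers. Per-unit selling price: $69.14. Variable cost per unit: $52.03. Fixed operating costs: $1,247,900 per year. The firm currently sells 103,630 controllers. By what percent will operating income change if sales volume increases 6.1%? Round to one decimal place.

Total contribution margin = 103,630 × $17.11 = $1,773,109.30.
EBIT = $1,773,109.30 − $1,247,900 = $525,209.30.
So DOL = total CM / EBIT = $1,773,109.30 / $525,209.30 = 3.3760.
So EBIT moves 3.3760 × (+6.1%) = +20.6%.

+20.6%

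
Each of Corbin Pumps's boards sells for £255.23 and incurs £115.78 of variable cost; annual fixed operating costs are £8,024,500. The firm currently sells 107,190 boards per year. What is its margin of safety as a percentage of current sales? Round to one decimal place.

46.3%

Each unit contributes £255.23 − £115.78 = £139.45. Break-even units = £8,024,500 ÷ £139.45 = 57,543.92; break-even revenue = 57,543.92 × £255.23 = £14,686,935.35.
Actual sales revenue = 107,190 × £255.23 = £27,358,103.70.
Margin of safety = (£27,358,103.70 − £14,686,935.35) ÷ £27,358,103.70 = 46.3%.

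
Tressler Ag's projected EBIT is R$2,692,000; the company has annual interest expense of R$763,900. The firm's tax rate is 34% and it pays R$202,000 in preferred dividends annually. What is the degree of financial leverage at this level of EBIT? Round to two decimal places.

1.66

Interest = R$763,900.00.
Preferred dividends grossed up pre-tax: R$202,000 / (1 − 0.34) = R$306,060.61.
DFL = EBIT ÷ [EBIT − I − D_p/(1−t)] = R$2,692,000 ÷ [R$2,692,000 − R$763,900.00 − R$306,060.61] = R$2,692,000 ÷ R$1,622,039.39 = 1.6596.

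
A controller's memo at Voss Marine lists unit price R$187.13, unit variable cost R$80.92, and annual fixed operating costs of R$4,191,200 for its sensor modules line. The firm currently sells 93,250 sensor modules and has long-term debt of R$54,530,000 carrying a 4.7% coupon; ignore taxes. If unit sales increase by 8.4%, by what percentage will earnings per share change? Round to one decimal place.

+26.4%

Contribution at this volume is 93,250 × R$106.21 = R$9,904,082.50.
Subtracting fixed costs: EBIT = R$9,904,082.50 − R$4,191,200 = R$5,712,882.50.
Interest = R$2,562,910.00, so EBIT − I = R$3,149,972.50.
DCL = total CM / (EBIT − I) = R$9,904,082.50 / R$3,149,972.50 = 3.1442.
EPS therefore changes by 3.1442 × (+8.4%) = +26.4%.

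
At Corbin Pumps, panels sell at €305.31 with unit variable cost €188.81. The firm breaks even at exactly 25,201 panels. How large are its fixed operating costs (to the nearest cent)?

€2,935,916.50

Contribution margin per unit = €305.31 − €188.81 = €116.50.
Fixed costs = break-even units × CM = 25,201 × €116.50 = €2,935,916.50.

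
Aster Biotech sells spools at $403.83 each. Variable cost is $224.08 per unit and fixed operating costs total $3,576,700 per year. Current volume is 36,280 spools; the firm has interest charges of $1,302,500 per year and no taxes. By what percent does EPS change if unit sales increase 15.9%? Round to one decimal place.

+63.1%

Total contribution margin = 36,280 × $179.75 = $6,521,330.00.
Operating income = contribution − fixed costs = $6,521,330.00 − $3,576,700 = $2,944,630.00.
Interest = $1,302,500.00, so EBIT − I = $1,642,130.00.
Degree of combined leverage = contribution ÷ (EBIT − I) = $6,521,330.00 ÷ $1,642,130.00 = 3.9713.
EPS therefore changes by 3.9713 × (+15.9%) = +63.1%.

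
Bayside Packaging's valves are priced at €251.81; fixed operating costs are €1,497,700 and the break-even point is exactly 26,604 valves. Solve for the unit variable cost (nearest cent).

€195.51

At break-even, FC = Q × (P − VC), so P − VC = €1,497,700 ÷ 26,604 = €56.2960.
Hence VC = price − CM = €251.81 − €56.2960 = €195.51.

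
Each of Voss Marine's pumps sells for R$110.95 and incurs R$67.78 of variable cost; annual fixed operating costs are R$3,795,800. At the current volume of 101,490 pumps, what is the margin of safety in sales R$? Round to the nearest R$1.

Each unit contributes R$110.95 − R$67.78 = R$43.17. Break-even units = R$3,795,800 ÷ R$43.17 = 87,926.80; break-even revenue = 87,926.80 × R$110.95 = R$9,755,478.57.
Actual sales revenue = 101,490 × R$110.95 = R$11,260,315.50.
Margin of safety = R$11,260,315.50 − R$9,755,478.57 = R$1,504,837.

R$1,504,837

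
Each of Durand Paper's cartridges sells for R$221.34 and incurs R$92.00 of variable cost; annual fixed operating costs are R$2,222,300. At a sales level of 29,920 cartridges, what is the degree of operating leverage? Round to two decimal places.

At 29,920 units, contribution = 29,920 × R$129.34 = R$3,869,852.80.
Operating income = contribution − fixed costs = R$3,869,852.80 − R$2,222,300 = R$1,647,552.80.
So DOL = total CM / EBIT = R$3,869,852.80 / R$1,647,552.80 = 2.3488.

2.35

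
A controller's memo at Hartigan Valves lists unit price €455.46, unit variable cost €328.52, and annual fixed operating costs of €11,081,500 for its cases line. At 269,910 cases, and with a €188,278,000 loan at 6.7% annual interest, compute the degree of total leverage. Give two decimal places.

Contribution at this volume is 269,910 × €126.94 = €34,262,375.40.
EBIT = €34,262,375.40 − €11,081,500 = €23,180,875.40. Interest = €12,614,626.00.
DOL = €34,262,375.40 ÷ €23,180,875.40 = 1.4780; DFL = €23,180,875.40 ÷ €10,566,249.40 = 2.1939.
DCL = DOL × DFL = 1.4780 × 2.1939 = 3.2426.

3.24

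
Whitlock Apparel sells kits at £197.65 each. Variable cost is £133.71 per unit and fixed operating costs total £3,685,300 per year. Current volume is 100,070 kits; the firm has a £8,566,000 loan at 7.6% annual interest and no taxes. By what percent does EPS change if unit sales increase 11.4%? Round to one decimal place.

+35.4%

At 100,070 units, contribution = 100,070 × £63.94 = £6,398,475.80.
Operating income = contribution − fixed costs = £6,398,475.80 − £3,685,300 = £2,713,175.80.
After interest of £651,016.00, pre-tax earnings = £2,062,159.80.
DCL = total CM / (EBIT − I) = £6,398,475.80 / £2,062,159.80 = 3.1028.
EPS therefore changes by 3.1028 × (+11.4%) = +35.4%.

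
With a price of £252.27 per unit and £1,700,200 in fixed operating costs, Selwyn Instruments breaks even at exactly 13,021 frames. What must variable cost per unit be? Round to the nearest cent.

£121.70

At break-even, FC = Q × (P − VC), so P − VC = £1,700,200 ÷ 13,021 = £130.5737.
Hence VC = price − CM = £252.27 − £130.5737 = £121.70.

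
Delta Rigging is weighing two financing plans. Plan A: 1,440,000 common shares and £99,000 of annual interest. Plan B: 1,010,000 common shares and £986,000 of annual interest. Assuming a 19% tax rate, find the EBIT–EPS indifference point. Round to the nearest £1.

£3,069,419

At indifference, (EBIT − 99,000)(1 − t)/1,440,000 = (EBIT − 986,000)(1 − t)/1,010,000.
Cancelling (1 − t) and cross-multiplying: 1,010,000·(EBIT − 99,000) = 1,440,000·(EBIT − 986,000).
Solving, EBIT = (986,000·1,440,000 − 99,000·1,010,000) / (1,440,000 − 1,010,000) = 1,319,850,000,000 / 430,000 = 3,069,418.60.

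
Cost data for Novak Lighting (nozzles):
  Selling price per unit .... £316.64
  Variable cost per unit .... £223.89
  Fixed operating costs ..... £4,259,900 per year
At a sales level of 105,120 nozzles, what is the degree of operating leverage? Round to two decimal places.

1.78

Contribution at this volume is 105,120 × £92.75 = £9,749,880.00.
Subtracting fixed costs: EBIT = £9,749,880.00 − £4,259,900 = £5,489,980.00.
So DOL = total CM / EBIT = £9,749,880.00 / £5,489,980.00 = 1.7759.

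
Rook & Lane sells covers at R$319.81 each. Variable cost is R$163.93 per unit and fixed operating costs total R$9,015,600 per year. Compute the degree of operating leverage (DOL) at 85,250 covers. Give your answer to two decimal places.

Total contribution margin = 85,250 × R$155.88 = R$13,288,770.00.
Operating income = contribution − fixed costs = R$13,288,770.00 − R$9,015,600 = R$4,273,170.00.
DOL = contribution ÷ EBIT = R$13,288,770.00 ÷ R$4,273,170.00 = 3.1098.

3.11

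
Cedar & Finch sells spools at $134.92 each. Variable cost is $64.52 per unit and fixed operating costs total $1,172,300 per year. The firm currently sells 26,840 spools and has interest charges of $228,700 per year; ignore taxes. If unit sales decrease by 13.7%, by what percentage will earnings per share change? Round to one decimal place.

Total contribution margin = 26,840 × $70.40 = $1,889,536.00.
Subtracting fixed costs: EBIT = $1,889,536.00 − $1,172,300 = $717,236.00.
Interest = $228,700.00, so EBIT − I = $488,536.00.
Degree of combined leverage = contribution ÷ (EBIT − I) = $1,889,536.00 ÷ $488,536.00 = 3.8678.
EPS therefore changes by 3.8678 × (-13.7%) = -53.0%.

-53.0%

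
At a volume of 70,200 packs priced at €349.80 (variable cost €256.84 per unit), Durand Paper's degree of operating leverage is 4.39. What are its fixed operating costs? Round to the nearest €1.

€5,039,279

Total contribution margin = 70,200 × €92.96 = €6,525,792.00.
DOL = contribution / EBIT, so EBIT = €6,525,792.00 / 4.39 = €1,486,512.98.
Fixed costs = CM − EBIT = €6,525,792.00 − €1,486,512.98 = €5,039,279.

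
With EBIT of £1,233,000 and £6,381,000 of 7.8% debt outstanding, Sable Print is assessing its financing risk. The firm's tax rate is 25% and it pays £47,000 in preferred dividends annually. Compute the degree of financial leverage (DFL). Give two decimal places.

1.83

Annual interest charges come to £497,718.00.
Pre-tax preferred-dividend burden = £47,000 ÷ (1 − 0.25) = £62,666.67.
DFL = EBIT ÷ [EBIT − I − D_p/(1−t)] = £1,233,000 ÷ [£1,233,000 − £497,718.00 − £62,666.67] = £1,233,000 ÷ £672,615.33 = 1.8331.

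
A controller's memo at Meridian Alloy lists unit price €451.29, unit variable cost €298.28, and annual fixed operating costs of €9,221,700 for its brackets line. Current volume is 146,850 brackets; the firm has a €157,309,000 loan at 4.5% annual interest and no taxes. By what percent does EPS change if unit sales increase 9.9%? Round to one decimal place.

Total contribution margin = 146,850 × €153.01 = €22,469,518.50.
Operating income = contribution − fixed costs = €22,469,518.50 − €9,221,700 = €13,247,818.50.
Interest = €7,078,905.00, so EBIT − I = €6,168,913.50.
Degree of combined leverage = contribution ÷ (EBIT − I) = €22,469,518.50 ÷ €6,168,913.50 = 3.6424.
%ΔEPS = DCL × %ΔSales = 3.6424 × +9.9% = +36.1%.

+36.1%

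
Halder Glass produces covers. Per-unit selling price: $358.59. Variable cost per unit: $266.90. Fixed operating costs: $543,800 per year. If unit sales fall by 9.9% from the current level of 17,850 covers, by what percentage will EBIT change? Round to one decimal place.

Total contribution margin = 17,850 × $91.69 = $1,636,666.50.
Subtracting fixed costs: EBIT = $1,636,666.50 − $543,800 = $1,092,866.50.
Degree of operating leverage = $1,636,666.50 / $1,092,866.50 = 1.4976.
%ΔEBIT = DOL × %ΔSales = 1.4976 × -9.9% = -14.8%.

-14.8%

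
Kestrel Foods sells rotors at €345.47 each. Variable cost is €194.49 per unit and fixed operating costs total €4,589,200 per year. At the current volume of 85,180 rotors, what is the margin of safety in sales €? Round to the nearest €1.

Each unit contributes €345.47 − €194.49 = €150.98. Break-even units = €4,589,200 ÷ €150.98 = 30,396.08; break-even revenue = 30,396.08 × €345.47 = €10,500,933.40.
Actual sales revenue = 85,180 × €345.47 = €29,427,134.60.
Margin of safety = €29,427,134.60 − €10,500,933.40 = €18,926,201.

€18,926,201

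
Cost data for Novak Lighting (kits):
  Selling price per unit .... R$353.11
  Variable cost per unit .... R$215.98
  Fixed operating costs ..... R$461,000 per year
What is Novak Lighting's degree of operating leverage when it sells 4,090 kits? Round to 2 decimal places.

5.62

At 4,090 units, contribution = 4,090 × R$137.13 = R$560,861.70.
EBIT = R$560,861.70 − R$461,000 = R$99,861.70.
DOL = contribution ÷ EBIT = R$560,861.70 ÷ R$99,861.70 = 5.6164.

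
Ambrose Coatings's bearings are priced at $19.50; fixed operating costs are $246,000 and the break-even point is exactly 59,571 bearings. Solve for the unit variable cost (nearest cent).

$15.37

Contribution per unit must be FC / Q = $246,000 / 59,571 = $4.1295.
Variable cost per unit = $19.50 − $4.1295 = $15.37.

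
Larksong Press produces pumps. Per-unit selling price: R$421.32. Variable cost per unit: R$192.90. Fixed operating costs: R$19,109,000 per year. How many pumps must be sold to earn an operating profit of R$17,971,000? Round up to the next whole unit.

Contribution margin per unit = R$421.32 − R$192.90 = R$228.42.
Units = (FC + target) / CM = (R$19,109,000 + R$17,971,000) / R$228.42 = 162,332.55, so 162,333 pumps.

162,333 pumps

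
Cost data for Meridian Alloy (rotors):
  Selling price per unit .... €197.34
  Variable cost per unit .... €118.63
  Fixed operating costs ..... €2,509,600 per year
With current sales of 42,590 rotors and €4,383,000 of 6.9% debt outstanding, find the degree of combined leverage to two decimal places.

6.21

At 42,590 units, contribution = 42,590 × €78.71 = €3,352,258.90.
Operating income = contribution − fixed costs = €3,352,258.90 − €2,509,600 = €842,658.90. Interest = €302,427.00.
DOL = €3,352,258.90 ÷ €842,658.90 = 3.9782; DFL = €842,658.90 ÷ €540,231.90 = 1.5598.
DCL = DOL × DFL = 3.9782 × 1.5598 = 6.2052.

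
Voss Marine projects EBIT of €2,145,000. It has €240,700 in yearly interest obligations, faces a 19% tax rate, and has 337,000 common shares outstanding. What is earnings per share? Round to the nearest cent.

Pre-tax income = €2,145,000 − €240,700.00 = €1,904,300.00.
After tax at 19%: net income = €1,904,300.00 × 0.81 = €1,542,483.00.
Per share: €1,542,483.00 / 337,000 shares = €4.58.

€4.58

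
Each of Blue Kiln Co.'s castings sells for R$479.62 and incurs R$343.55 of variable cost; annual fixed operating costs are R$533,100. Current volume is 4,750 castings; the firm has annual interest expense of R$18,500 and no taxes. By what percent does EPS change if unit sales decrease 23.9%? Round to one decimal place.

-163.1%

At 4,750 units, contribution = 4,750 × R$136.07 = R$646,332.50.
EBIT = R$646,332.50 − R$533,100 = R$113,232.50.
After interest of R$18,500.00, pre-tax earnings = R$94,732.50.
DCL = total CM / (EBIT − I) = R$646,332.50 / R$94,732.50 = 6.8227.
%ΔEPS = DCL × %ΔSales = 6.8227 × -23.9% = -163.1%.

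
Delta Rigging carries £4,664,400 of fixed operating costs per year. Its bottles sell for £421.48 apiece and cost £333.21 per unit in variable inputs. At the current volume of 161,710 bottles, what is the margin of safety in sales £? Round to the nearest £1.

£45,885,510

Unit CM = price − variable cost = £421.48 − £333.21 = £88.27. Break-even units = £4,664,400 ÷ £88.27 = 52,842.42; break-even revenue = 52,842.42 × £421.48 = £22,272,021.21.
Actual sales revenue = 161,710 × £421.48 = £68,157,530.80.
Margin of safety = £68,157,530.80 − £22,272,021.21 = £45,885,510.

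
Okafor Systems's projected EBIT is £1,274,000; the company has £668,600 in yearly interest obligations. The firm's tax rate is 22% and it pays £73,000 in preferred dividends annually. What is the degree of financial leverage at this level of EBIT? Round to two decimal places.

2.49

Annual interest charges come to £668,600.00.
Preferred dividends grossed up pre-tax: £73,000 / (1 − 0.22) = £93,589.74.
DFL = EBIT ÷ [EBIT − I − D_p/(1−t)] = £1,274,000 ÷ [£1,274,000 − £668,600.00 − £93,589.74] = £1,274,000 ÷ £511,810.26 = 2.4892.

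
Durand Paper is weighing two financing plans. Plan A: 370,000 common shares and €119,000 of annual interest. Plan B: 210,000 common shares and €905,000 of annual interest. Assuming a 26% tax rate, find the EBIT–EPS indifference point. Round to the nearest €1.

At indifference, (EBIT − 119,000)(1 − t)/370,000 = (EBIT − 905,000)(1 − t)/210,000.
Cancelling (1 − t) and cross-multiplying: 210,000·(EBIT − 119,000) = 370,000·(EBIT − 905,000).
Solving, EBIT = (905,000·370,000 − 119,000·210,000) / (370,000 − 210,000) = 309,860,000,000 / 160,000 = 1,936,625.00.

€1,936,625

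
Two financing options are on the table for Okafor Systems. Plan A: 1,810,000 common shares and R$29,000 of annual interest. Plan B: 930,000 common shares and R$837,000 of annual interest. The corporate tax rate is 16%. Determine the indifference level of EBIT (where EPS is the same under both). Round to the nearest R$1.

R$1,690,909

At indifference, (EBIT − 29,000)(1 − t)/1,810,000 = (EBIT − 837,000)(1 − t)/930,000.
The (1 − t) factor cancels: (EBIT − 29,000) × 930,000 = (EBIT − 837,000) × 1,810,000.
Solving, EBIT = (837,000·1,810,000 − 29,000·930,000) / (1,810,000 − 930,000) = 1,488,000,000,000 / 880,000 = 1,690,909.09.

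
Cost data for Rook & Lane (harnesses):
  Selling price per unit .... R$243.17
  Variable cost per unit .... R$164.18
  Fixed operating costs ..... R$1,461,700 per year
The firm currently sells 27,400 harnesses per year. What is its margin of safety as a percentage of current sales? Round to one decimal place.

32.5%

Contribution margin per unit = R$243.17 − R$164.18 = R$78.99. Break-even units = R$1,461,700 ÷ R$78.99 = 18,504.87; break-even revenue = 18,504.87 × R$243.17 = R$4,499,830.22.
Current sales = 27,400 × R$243.17 = R$6,662,858.00.
Margin of safety = (R$6,662,858.00 − R$4,499,830.22) ÷ R$6,662,858.00 = 32.5%.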